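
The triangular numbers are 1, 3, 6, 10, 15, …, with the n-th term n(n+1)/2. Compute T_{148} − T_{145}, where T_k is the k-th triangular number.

148·149/2 = 11026 and 145·146/2 = 10585.
Difference: 11026 − 10585 = 441.

441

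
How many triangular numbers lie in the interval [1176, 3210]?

32

The n-th triangular number is n(n+1)/2.
Smallest index with value ≥ 1176: n = 48 (giving 1176).
Largest index with value ≤ 3210: n = 79 (giving 3160).
Indices 48 through 79: 32 terms.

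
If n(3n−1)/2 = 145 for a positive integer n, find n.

10

Set n(3n−1)/2 = 145, giving 3n² − n − 290 = 0.
So n = (1 + 59) / 6 = 60/6 = 10.
Check: 10·(3·10 − 1)/2 = 145. ✓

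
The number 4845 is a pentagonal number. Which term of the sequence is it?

Set n(3n−1)/2 = 4845, giving 3n² − n − 9690 = 0.
The discriminant is 1 + 24·4845 = 116281, and √116281 = 341.
So n = (1 + 341) / 6 = 342/6 = 57.

57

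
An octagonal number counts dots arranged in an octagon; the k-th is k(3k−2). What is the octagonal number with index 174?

90480

The 174th octagonal number is n(3n−2) with n = 174.
174·(3·174 − 2) = 174·520 = 90480.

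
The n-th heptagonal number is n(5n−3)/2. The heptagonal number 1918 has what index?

Set n(5n−3)/2 = 1918, giving 5n² − 3n − 3836 = 0.
The discriminant is 9 + 40·1918 = 76729, and √76729 = 277.
So n = (3 + 277) / 10 = 280/10 = 28.

28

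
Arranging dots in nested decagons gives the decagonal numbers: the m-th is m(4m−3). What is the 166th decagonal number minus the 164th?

2634

166·(4·166 − 3) = 109726 and 164·(4·164 − 3) = 107092.
Difference: 109726 − 107092 = 2634.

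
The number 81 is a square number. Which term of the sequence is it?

9

We need n² = 81, so n = √81 = 9.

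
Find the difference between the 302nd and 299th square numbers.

302² = 91204 and 299² = 89401.
Difference: 91204 − 89401 = 1803.

1803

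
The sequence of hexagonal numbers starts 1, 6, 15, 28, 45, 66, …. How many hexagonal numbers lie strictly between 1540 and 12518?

51

The n-th hexagonal number is n(2n−1).
Smallest index with value > 1540: n = 29 (giving 1653).
Largest index with value < 12518: n = 79 (giving 12403).
Indices 29 through 79: 51 terms.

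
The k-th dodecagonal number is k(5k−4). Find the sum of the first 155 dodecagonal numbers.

6218290

Σ i(5i−4) = 5Σi² − 4Σi over i = 1..155.
Σi = 12090 and Σi² = 1253330.
5·1253330 − 4·12090 = 6218290.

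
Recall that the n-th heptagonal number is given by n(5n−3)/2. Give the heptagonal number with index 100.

100·(5·100 − 3)/2 = 100·497/2 = 24850.

24850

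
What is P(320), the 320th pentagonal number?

The 320th pentagonal number is n(3n−1)/2 with n = 320.
320·(3·320 − 1)/2 = 320·959/2 = 153440.

153440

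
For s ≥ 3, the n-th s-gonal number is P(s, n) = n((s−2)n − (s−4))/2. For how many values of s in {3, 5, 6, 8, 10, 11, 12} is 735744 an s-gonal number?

s = 3: P(3, 1212) = 735078 and P(3, 1213) = 736291; 735744 is not s-gonal.
s = 5: P(5, 700) = 734650 and P(5, 701) = 736751; 735744 is not s-gonal.
s = 6: P(6, 606) = 733866 and P(6, 607) = 736291; 735744 is not s-gonal.
s = 8: P(8, 495) = 734085 and P(8, 496) = 737056; 735744 is not s-gonal.
s = 10: P(10, 429) = 734877 and P(10, 430) = 738310; 735744 is not s-gonal.
s = 11: P(11, 404) = 733058 and P(11, 405) = 736695; 735744 is not s-gonal.
s = 12: P(12, 384) = 735744. ✓
Hits: s ∈ {12} → 1.

1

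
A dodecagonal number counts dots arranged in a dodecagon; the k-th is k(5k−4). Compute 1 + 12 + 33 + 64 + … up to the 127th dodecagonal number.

3421888

Σ i(5i−4) = 5Σi² − 4Σi over i = 1..127.
Σi = 8128 and Σi² = 690880.
5·690880 − 4·8128 = 3421888.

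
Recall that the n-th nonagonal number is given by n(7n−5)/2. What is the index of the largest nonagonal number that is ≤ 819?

15

Solve n(7n−5)/2 ≤ 819 for integer n.
n = 15 gives 750 ≤ 819, while n = 16 gives 856 > 819; so the answer is index 15.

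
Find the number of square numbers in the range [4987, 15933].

56

The n-th square number is n².
Smallest index with value ≥ 4987: n = 71 (giving 5041).
Largest index with value ≤ 15933: n = 126 (giving 15876).
Indices 71 through 126: 56 terms.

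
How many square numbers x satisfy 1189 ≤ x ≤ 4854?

35

The n-th square number is n².
Smallest index with value ≥ 1189: n = 35 (giving 1225).
Largest index with value ≤ 4854: n = 69 (giving 4761).
Indices 35 through 69: 35 terms.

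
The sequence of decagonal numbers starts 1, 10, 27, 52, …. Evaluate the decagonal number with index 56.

12376

56·(4·56 − 3) = 56·221 = 12376.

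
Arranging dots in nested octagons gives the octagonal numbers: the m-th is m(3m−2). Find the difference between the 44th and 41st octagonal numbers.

759

44·(3·44 − 2) = 5720 and 41·(3·41 − 2) = 4961.
Difference: 5720 − 4961 = 759.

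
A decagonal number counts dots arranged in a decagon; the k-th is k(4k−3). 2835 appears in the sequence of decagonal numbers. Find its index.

Set n(4n−3) = 2835, giving 4n² − 3n − 2835 = 0.
The discriminant is 9 + 16·2835 = 45369, and √45369 = 213.
So n = (3 + 213) / 8 = 216/8 = 27.

27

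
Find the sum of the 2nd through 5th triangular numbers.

Σ i(i+1)/2 = (Σi² + Σi) / 2 over i = 2..5.
Σi = 15 − 1 = 14 and Σi² = 55 − 1 = 54.
(1·54 + 1·14) / 2 = 68/2 = 34.

34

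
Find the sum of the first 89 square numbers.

Σ_{i=1}^{89} i² = 89·90·179/6 = 238965.

238965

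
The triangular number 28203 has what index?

Set n(n+1)/2 = 28203, giving n² + n − 56406 = 0.
The discriminant is 1 + 8·28203 = 225625, and √225625 = 475.
So n = (-1 + 475) / 2 = 474/2 = 237.
Check: 237·238/2 = 28203. ✓

237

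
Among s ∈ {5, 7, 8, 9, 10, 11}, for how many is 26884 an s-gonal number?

2

s = 5: P(5, 134) = 26867 and P(5, 135) = 27270; 26884 is not s-gonal.
s = 7: P(7, 104) = 26884. ✓
s = 8: P(8, 94) = 26320 and P(8, 95) = 26885; 26884 is not s-gonal.
s = 9: P(9, 88) = 26884. ✓
s = 10: P(10, 82) = 26650 and P(10, 83) = 27307; 26884 is not s-gonal.
s = 11: P(11, 77) = 26411 and P(11, 78) = 27105; 26884 is not s-gonal.
Hits: s ∈ {7, 9} → 2.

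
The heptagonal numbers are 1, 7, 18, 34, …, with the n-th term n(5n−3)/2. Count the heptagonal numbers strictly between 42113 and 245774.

The n-th heptagonal number is n(5n−3)/2.
Smallest index with value > 42113: n = 131 (giving 42706).
Largest index with value < 245774: n = 313 (giving 244453).
Indices 131 through 313: 183 terms.

183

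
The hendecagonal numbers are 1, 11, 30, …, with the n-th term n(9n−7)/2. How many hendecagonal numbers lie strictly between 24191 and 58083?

40

The n-th hendecagonal number is n(9n−7)/2.
Smallest index with value > 24191: n = 74 (giving 24383).
Largest index with value < 58083: n = 113 (giving 57065).
Indices 74 through 113: 40 terms.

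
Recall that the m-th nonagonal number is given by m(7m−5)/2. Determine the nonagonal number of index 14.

651

The 14th nonagonal number is n(7n−5)/2 with n = 14.
14·(7·14 − 5)/2 = 14·93/2 = 651.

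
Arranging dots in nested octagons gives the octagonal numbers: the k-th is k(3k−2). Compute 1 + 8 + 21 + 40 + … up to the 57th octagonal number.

186789

Σ i(3i−2) = 3Σi² − 2Σi over i = 1..57.
Σi = 1653 and Σi² = 63365.
3·63365 − 2·1653 = 186789.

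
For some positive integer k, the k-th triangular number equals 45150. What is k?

300

Set n(n+1)/2 = 45150, giving n² + n − 90300 = 0.
The discriminant is 1 + 8·45150 = 361201, and √361201 = 601.
So n = (-1 + 601) / 2 = 600/2 = 300.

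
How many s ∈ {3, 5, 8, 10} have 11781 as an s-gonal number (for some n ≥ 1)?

s = 3: P(3, 153) = 11781. ✓
s = 5: P(5, 88) = 11572 and P(5, 89) = 11837; 11781 is not s-gonal.
s = 8: P(8, 63) = 11781. ✓
s = 10: P(10, 54) = 11502 and P(10, 55) = 11935; 11781 is not s-gonal.
Hits: s ∈ {3, 8} → 2.

2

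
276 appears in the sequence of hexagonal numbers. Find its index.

12

Set n(2n−1) = 276, giving 2n² − n − 276 = 0.
The discriminant is 1 + 8·276 = 2209, and √2209 = 47.
So n = (1 + 47) / 4 = 48/4 = 12.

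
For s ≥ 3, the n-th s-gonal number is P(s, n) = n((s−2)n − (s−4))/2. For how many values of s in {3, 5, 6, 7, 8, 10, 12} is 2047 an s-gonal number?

s = 3: P(3, 63) = 2016 and P(3, 64) = 2080; 2047 is not s-gonal.
s = 5: P(5, 37) = 2035 and P(5, 38) = 2147; 2047 is not s-gonal.
s = 6: P(6, 32) = 2016 and P(6, 33) = 2145; 2047 is not s-gonal.
s = 7: P(7, 28) = 1918 and P(7, 29) = 2059; 2047 is not s-gonal.
s = 8: P(8, 26) = 1976 and P(8, 27) = 2133; 2047 is not s-gonal.
s = 10: P(10, 23) = 2047. ✓
s = 12: P(12, 20) = 1920 and P(12, 21) = 2121; 2047 is not s-gonal.
Hits: s ∈ {10} → 1.

1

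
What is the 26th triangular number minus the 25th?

Consecutive triangular numbers differ by n: T_{26} − T_{25} = 26.

26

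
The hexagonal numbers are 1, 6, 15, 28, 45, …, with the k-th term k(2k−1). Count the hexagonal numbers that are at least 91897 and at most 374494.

The n-th hexagonal number is n(2n−1).
Smallest index with value ≥ 91897: n = 215 (giving 92235).
Largest index with value ≤ 374494: n = 432 (giving 372816).
Indices 215 through 432: 218 terms.

218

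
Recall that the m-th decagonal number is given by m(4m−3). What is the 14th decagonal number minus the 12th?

14·(4·14 − 3) = 742 and 12·(4·12 − 3) = 540.
Difference: 742 − 540 = 202.

202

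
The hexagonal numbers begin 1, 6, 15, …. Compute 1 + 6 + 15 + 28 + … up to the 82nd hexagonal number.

370927

Σ i(2i−1) = 2Σi² − Σi over i = 1..82.
Σi = 3403 and Σi² = 187165.
2·187165 − 1·3403 = 370927.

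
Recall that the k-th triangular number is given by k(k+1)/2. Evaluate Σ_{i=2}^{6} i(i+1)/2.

Σ i(i+1)/2 = (Σi² + Σi) / 2 over i = 2..6.
Σi = 21 − 1 = 20 and Σi² = 91 − 1 = 90.
(1·90 + 1·20) / 2 = 110/2 = 55.

55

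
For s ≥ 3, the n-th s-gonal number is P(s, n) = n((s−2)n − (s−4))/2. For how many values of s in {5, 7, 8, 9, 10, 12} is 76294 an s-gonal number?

1

s = 5: P(5, 225) = 75825 and P(5, 226) = 76501; 76294 is not s-gonal.
s = 7: P(7, 174) = 75429 and P(7, 175) = 76300; 76294 is not s-gonal.
s = 8: P(8, 159) = 75525 and P(8, 160) = 76480; 76294 is not s-gonal.
s = 9: P(9, 148) = 76294. ✓
s = 10: P(10, 138) = 75762 and P(10, 139) = 76867; 76294 is not s-gonal.
s = 12: P(12, 123) = 75153 and P(12, 124) = 76384; 76294 is not s-gonal.
Hits: s ∈ {9} → 1.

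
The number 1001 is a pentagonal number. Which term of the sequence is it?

26

Set n(3n−1)/2 = 1001, giving 3n² − n − 2002 = 0.
The discriminant is 1 + 24·1001 = 24025, and √24025 = 155.
So n = (1 + 155) / 6 = 156/6 = 26.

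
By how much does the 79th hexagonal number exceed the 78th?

Consecutive hexagonal numbers differ by 4n − 3: here 4·79 − 3 = 313.

313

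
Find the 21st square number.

The 21st square number is n² with n = 21.
21² = 441.

441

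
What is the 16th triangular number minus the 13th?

16·17/2 = 136 and 13·14/2 = 91.
Difference: 136 − 91 = 45.

45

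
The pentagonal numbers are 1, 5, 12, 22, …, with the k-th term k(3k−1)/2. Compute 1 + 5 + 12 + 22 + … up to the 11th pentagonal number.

726

Σ i(3i−1)/2 = (3Σi² − Σi) / 2 over i = 1..11.
Σi = 66 and Σi² = 506.
(3·506 − 1·66) / 2 = 1452/2 = 726.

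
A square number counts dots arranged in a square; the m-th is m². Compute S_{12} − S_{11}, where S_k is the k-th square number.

23

n² − (n−1)² = 2n − 1, so 12² − 11² = 2·12 − 1 = 23.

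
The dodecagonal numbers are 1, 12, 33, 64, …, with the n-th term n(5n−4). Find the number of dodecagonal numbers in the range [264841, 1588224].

The n-th dodecagonal number is n(5n−4).
Smallest index with value ≥ 264841: n = 231 (giving 265881).
Largest index with value ≤ 1588224: n = 564 (giving 1588224).
Indices 231 through 564: 334 terms.

334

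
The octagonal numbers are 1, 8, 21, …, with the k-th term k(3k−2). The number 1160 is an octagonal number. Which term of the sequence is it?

20

Set n(3n−2) = 1160, giving 3n² − 2n − 1160 = 0.
So n = (2 + 118) / 6 = 120/6 = 20.
Check: 20·(3·20 − 2) = 1160. ✓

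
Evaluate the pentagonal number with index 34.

1717

The 34th pentagonal number is n(3n−1)/2 with n = 34.
34·(3·34 − 1)/2 = 34·101/2 = 1717.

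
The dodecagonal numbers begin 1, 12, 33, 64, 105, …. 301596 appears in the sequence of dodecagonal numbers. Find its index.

Set n(5n−4) = 301596, giving 5n² − 4n − 301596 = 0.
The discriminant is 16 + 20·301596 = 6031936, and √6031936 = 2456.
So n = (4 + 2456) / 10 = 2460/10 = 246.

246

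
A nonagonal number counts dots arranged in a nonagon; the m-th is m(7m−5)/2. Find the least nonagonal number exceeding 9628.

9699

Solve n(7n−5)/2 > 9628 for integer n.
The largest n with value ≤ 9628 is 52 (since 9334 ≤ 9628 < 9699), so the first above is n = 53, value 9699.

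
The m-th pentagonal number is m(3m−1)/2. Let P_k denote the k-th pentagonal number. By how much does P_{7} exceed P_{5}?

35

7·(3·7 − 1)/2 = 70 and 5·(3·5 − 1)/2 = 35.
Difference: 70 − 35 = 35.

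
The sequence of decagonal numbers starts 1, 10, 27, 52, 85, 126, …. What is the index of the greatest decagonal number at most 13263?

57

Solve n(4n−3) ≤ 13263 for integer n.
n = 57 gives 12825 ≤ 13263, while n = 58 gives 13282 > 13263; so the answer is index 57.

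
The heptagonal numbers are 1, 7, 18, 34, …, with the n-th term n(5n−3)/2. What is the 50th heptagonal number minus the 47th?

50·(5·50 − 3)/2 = 6175 and 47·(5·47 − 3)/2 = 5452.
Difference: 6175 − 5452 = 723.

723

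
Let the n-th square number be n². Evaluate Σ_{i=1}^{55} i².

Σ_{i=1}^{55} i² = 55·56·111/6 = 56980.

56980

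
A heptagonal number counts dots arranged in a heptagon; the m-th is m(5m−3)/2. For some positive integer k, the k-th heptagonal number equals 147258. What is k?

Set n(5n−3)/2 = 147258, giving 5n² − 3n − 294516 = 0.
The discriminant is 9 + 40·147258 = 5890329, and √5890329 = 2427.
So n = (3 + 2427) / 10 = 2430/10 = 243.

243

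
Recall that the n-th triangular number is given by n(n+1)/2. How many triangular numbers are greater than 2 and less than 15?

3

The n-th triangular number is n(n+1)/2.
Smallest index with value > 2: n = 2 (giving 3).
Largest index with value < 15: n = 4 (giving 10).
Indices 2 through 4: 3 terms.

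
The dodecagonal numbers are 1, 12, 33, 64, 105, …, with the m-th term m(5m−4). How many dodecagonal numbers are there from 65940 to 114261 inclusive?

36

The n-th dodecagonal number is n(5n−4).
Smallest index with value ≥ 65940: n = 116 (giving 66816).
Largest index with value ≤ 114261: n = 151 (giving 113401).
Indices 116 through 151: 36 terms.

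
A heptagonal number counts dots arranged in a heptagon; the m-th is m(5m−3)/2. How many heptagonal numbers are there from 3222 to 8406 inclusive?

The n-th heptagonal number is n(5n−3)/2.
Smallest index with value ≥ 3222: n = 37 (giving 3367).
Largest index with value ≤ 8406: n = 58 (giving 8323).
Indices 37 through 58: 22 terms.

22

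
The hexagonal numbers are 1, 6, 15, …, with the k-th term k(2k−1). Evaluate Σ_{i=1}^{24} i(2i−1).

9500

Σ i(2i−1) = 2Σi² − Σi over i = 1..24.
Σi = 300 and Σi² = 4900.
2·4900 − 1·300 = 9500.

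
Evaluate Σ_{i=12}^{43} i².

Σ_{i=12}^{43} i² = 27434 − 506 = 26928.

26928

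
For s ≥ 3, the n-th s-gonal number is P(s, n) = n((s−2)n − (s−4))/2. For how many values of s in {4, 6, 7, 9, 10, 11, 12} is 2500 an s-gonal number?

s = 4: P(4, 50) = 2500. ✓
s = 6: P(6, 35) = 2415 and P(6, 36) = 2556; 2500 is not s-gonal.
s = 7: P(7, 31) = 2356 and P(7, 32) = 2512; 2500 is not s-gonal.
s = 9: P(9, 27) = 2484 and P(9, 28) = 2674; 2500 is not s-gonal.
s = 10: P(10, 25) = 2425 and P(10, 26) = 2626; 2500 is not s-gonal.
s = 11: P(11, 23) = 2300 and P(11, 24) = 2508; 2500 is not s-gonal.
s = 12: P(12, 22) = 2332 and P(12, 23) = 2553; 2500 is not s-gonal.
Hits: s ∈ {4} → 1.

1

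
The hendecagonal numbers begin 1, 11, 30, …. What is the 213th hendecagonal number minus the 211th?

3809

213·(9·213 − 7)/2 = 203415 and 211·(9·211 − 7)/2 = 199606.
Difference: 203415 − 199606 = 3809.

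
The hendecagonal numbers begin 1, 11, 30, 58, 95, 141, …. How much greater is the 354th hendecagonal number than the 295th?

354·(9·354 − 7)/2 = 562683 and 295·(9·295 − 7)/2 = 390580.
Difference: 562683 − 390580 = 172103.

172103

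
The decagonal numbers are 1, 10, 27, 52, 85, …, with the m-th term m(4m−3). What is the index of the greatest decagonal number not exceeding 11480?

Solve n(4n−3) ≤ 11480 for integer n.
n = 53 gives 11077 ≤ 11480, while n = 54 gives 11502 > 11480; so the answer is index 53.

53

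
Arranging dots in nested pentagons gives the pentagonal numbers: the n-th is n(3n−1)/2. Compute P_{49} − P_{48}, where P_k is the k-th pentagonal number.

Consecutive pentagonal numbers differ by 3n − 2: here 3·49 − 2 = 145.

145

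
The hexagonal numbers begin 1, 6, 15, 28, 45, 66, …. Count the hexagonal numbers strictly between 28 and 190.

The n-th hexagonal number is n(2n−1).
Smallest index with value > 28: n = 5 (giving 45).
Largest index with value < 190: n = 9 (giving 153).
Indices 5 through 9: 5 terms.

5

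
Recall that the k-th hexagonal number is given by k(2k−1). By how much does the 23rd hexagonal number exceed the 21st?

174

23·(2·23 − 1) = 1035 and 21·(2·21 − 1) = 861.
Difference: 1035 − 861 = 174.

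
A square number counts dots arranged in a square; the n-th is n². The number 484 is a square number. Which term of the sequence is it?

We need n² = 484, so n = √484 = 22.

22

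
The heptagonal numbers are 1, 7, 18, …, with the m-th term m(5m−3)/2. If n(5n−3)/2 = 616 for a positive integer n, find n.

Set n(5n−3)/2 = 616, giving 5n² − 3n − 1232 = 0.
The discriminant is 9 + 40·616 = 24649, and √24649 = 157.
So n = (3 + 157) / 10 = 160/10 = 16.
Check: 16·(5·16 − 3)/2 = 616. ✓

16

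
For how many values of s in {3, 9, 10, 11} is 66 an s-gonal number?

1

s = 3: P(3, 11) = 66. ✓
s = 9: P(9, 4) = 46 and P(9, 5) = 75; 66 is not s-gonal.
s = 10: P(10, 4) = 52 and P(10, 5) = 85; 66 is not s-gonal.
s = 11: P(11, 4) = 58 and P(11, 5) = 95; 66 is not s-gonal.
Hits: s ∈ {3} → 1.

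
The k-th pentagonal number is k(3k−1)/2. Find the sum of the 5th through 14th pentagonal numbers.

1430

Σ i(3i−1)/2 = (3Σi² − Σi) / 2 over i = 5..14.
Σi = 105 − 10 = 95 and Σi² = 1015 − 30 = 985.
(3·985 − 1·95) / 2 = 2860/2 = 1430.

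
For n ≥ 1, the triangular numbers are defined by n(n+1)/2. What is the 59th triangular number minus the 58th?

Consecutive triangular numbers differ by n: T_{59} − T_{58} = 59.

59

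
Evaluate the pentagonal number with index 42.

2625

42·(3·42 − 1)/2 = 42·125/2 = 2625.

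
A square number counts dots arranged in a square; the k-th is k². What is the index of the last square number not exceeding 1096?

Solve n² ≤ 1096 for integer n.
n = 33 gives 1089 ≤ 1096, while n = 34 gives 1156 > 1096; so the answer is index 33.

33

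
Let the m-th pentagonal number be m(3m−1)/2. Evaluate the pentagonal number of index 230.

79235

230·(3·230 − 1)/2 = 230·689/2 = 79235.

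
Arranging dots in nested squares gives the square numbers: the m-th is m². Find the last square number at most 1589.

1521

Solve n² ≤ 1589 for integer n.
n = 39 gives 1521 ≤ 1589, while n = 40 gives 1600 > 1589; so the answer is 1521.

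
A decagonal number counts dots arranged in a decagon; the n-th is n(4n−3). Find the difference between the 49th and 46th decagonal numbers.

1131

49·(4·49 − 3) = 9457 and 46·(4·46 − 3) = 8326.
Difference: 9457 − 8326 = 1131.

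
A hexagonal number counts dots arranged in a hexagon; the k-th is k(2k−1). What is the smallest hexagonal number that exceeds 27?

Solve n(2n−1) > 27 for integer n.
The largest n with value ≤ 27 is 3 (since 15 ≤ 27 < 28), so the first above is n = 4, value 28.

28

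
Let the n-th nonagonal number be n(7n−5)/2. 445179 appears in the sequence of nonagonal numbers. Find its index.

357

Set n(7n−5)/2 = 445179, giving 7n² − 5n − 890358 = 0.
The discriminant is 25 + 56·445179 = 24930049, and √24930049 = 4993.
So n = (5 + 4993) / 14 = 4998/14 = 357.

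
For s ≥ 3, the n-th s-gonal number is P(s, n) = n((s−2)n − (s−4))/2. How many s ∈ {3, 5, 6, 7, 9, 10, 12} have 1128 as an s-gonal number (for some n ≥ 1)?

2

s = 3: P(3, 47) = 1128. ✓
s = 5: P(5, 27) = 1080 and P(5, 28) = 1162; 1128 is not s-gonal.
s = 6: P(6, 24) = 1128. ✓
s = 7: P(7, 21) = 1071 and P(7, 22) = 1177; 1128 is not s-gonal.
s = 9: P(9, 18) = 1089 and P(9, 19) = 1216; 1128 is not s-gonal.
s = 10: P(10, 17) = 1105 and P(10, 18) = 1242; 1128 is not s-gonal.
s = 12: P(12, 15) = 1065 and P(12, 16) = 1216; 1128 is not s-gonal.
Hits: s ∈ {3, 6} → 2.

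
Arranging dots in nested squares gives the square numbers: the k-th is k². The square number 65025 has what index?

255

We need n² = 65025, so n = √65025 = 255.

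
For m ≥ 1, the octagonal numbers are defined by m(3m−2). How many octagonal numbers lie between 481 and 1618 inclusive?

11

The n-th octagonal number is n(3n−2).
Smallest index with value ≥ 481: n = 13 (giving 481).
Largest index with value ≤ 1618: n = 23 (giving 1541).
Indices 13 through 23: 11 terms.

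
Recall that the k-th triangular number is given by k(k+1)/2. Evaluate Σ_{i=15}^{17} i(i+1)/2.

Σ i(i+1)/2 = (Σi² + Σi) / 2 over i = 15..17.
Σi = 153 − 105 = 48 and Σi² = 1785 − 1015 = 770.
(1·770 + 1·48) / 2 = 818/2 = 409.

409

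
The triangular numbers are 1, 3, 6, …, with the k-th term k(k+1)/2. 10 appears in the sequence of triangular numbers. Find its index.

4

Set n(n+1)/2 = 10, giving n² + n − 20 = 0.
The discriminant is 1 + 8·10 = 81, and √81 = 9.
So n = (-1 + 9) / 2 = 8/2 = 4.
Check: 4·5/2 = 10. ✓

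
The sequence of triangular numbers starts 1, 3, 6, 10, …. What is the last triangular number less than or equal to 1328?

Solve n(n+1)/2 ≤ 1328 for integer n.
n = 51 gives 1326 ≤ 1328, while n = 52 gives 1378 > 1328; so the answer is 1326.

1326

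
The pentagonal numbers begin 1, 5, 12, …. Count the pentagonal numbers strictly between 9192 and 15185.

22

The n-th pentagonal number is n(3n−1)/2.
Smallest index with value > 9192: n = 79 (giving 9322).
Largest index with value < 15185: n = 100 (giving 14950).
Indices 79 through 100: 22 terms.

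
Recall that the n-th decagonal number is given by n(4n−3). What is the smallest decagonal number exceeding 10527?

Solve n(4n−3) > 10527 for integer n.
The largest n with value ≤ 10527 is 51 (since 10251 ≤ 10527 < 10660), so the first above is n = 52, value 10660.

10660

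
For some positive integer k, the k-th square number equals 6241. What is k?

79

We need n² = 6241, so n = √6241 = 79.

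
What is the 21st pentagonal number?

The 21st pentagonal number is n(3n−1)/2 with n = 21.
21·(3·21 − 1)/2 = 21·62/2 = 21·31 = 651.

651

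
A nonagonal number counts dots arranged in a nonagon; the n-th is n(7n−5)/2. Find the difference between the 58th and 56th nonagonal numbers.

793

58·(7·58 − 5)/2 = 11629 and 56·(7·56 − 5)/2 = 10836.
Difference: 11629 − 10836 = 793.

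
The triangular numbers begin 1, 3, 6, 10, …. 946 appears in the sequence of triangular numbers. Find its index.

Set n(n+1)/2 = 946, giving n² + n − 1892 = 0.
So n = (-1 + 87) / 2 = 86/2 = 43.

43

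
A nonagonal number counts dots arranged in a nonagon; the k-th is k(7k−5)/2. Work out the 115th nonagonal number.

115·(7·115 − 5)/2 = 115·800/2 = 115·400 = 46000.

46000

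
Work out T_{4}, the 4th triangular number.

10

The 4th triangular number is n(n+1)/2 with n = 4.
4·5/2 = 20/2 = 10.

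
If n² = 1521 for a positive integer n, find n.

39

We need n² = 1521, so n = √1521 = 39.
Check: 39² = 1521. ✓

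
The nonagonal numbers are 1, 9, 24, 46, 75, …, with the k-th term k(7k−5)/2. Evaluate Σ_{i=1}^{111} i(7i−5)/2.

Σ i(7i−5)/2 = (7Σi² − 5Σi) / 2 over i = 1..111.
Σi = 6216 and Σi² = 462056.
(7·462056 − 5·6216) / 2 = 3203312/2 = 1601656.

1601656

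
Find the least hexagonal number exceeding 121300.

Solve n(2n−1) > 121300 for integer n.
The largest n with value ≤ 121300 is 246 (since 120786 ≤ 121300 < 121771), so the first above is n = 247, value 121771.

121771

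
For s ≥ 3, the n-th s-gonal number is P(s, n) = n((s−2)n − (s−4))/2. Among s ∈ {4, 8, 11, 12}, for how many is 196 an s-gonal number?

s = 4: P(4, 14) = 196. ✓
s = 8: P(8, 8) = 176 and P(8, 9) = 225; 196 is not s-gonal.
s = 11: P(11, 7) = 196. ✓
s = 12: P(12, 6) = 156 and P(12, 7) = 217; 196 is not s-gonal.
Hits: s ∈ {4, 11} → 2.

2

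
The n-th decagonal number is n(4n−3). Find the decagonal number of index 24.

24·(4·24 − 3) = 24·93 = 2232.

2232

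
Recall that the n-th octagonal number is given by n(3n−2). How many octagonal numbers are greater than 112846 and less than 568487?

241

The n-th octagonal number is n(3n−2).
Smallest index with value > 112846: n = 195 (giving 113685).
Largest index with value < 568487: n = 435 (giving 566805).
Indices 195 through 435: 241 terms.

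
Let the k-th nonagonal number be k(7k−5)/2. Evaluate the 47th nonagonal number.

7614

The 47th nonagonal number is n(7n−5)/2 with n = 47.
47·(7·47 − 5)/2 = 47·324/2 = 47·162 = 7614.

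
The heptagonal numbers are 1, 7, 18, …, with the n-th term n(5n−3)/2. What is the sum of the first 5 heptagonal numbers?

115

Σ i(5i−3)/2 = (5Σi² − 3Σi) / 2 over i = 1..5.
Σi = 15 and Σi² = 55.
(5·55 − 3·15) / 2 = 230/2 = 115.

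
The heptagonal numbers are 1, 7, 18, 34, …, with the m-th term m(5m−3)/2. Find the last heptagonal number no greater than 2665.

2512

Solve n(5n−3)/2 ≤ 2665 for integer n.
n = 32 gives 2512 ≤ 2665, while n = 33 gives 2673 > 2665; so the answer is 2512.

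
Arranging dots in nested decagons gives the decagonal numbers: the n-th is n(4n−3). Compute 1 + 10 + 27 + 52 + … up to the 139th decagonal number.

Σ i(4i−3) = 4Σi² − 3Σi over i = 1..139.
Σi = 9730 and Σi² = 904890.
4·904890 − 3·9730 = 3590370.

3590370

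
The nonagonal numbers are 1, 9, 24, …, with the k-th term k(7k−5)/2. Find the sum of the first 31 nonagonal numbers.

Σ i(7i−5)/2 = (7Σi² − 5Σi) / 2 over i = 1..31.
Σi = 496 and Σi² = 10416.
(7·10416 − 5·496) / 2 = 70432/2 = 35216.

35216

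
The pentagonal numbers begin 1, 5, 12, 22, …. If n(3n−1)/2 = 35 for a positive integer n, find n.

5

Set n(3n−1)/2 = 35, giving 3n² − n − 70 = 0.
The discriminant is 1 + 24·35 = 841, and √841 = 29.
So n = (1 + 29) / 6 = 30/6 = 5.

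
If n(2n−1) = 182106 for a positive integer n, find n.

302

Set n(2n−1) = 182106, giving 2n² − n − 182106 = 0.
The discriminant is 1 + 8·182106 = 1456849, and √1456849 = 1207.
So n = (1 + 1207) / 4 = 1208/4 = 302.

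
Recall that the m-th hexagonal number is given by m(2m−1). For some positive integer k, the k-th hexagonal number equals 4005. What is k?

Set n(2n−1) = 4005, giving 2n² − n − 4005 = 0.
So n = (1 + 179) / 4 = 180/4 = 45.

45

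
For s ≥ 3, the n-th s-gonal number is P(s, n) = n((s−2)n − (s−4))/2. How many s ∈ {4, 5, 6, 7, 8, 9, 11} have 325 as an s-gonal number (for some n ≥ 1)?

s = 4: P(4, 18) = 324 and P(4, 19) = 361; 325 is not s-gonal.
s = 5: P(5, 14) = 287 and P(5, 15) = 330; 325 is not s-gonal.
s = 6: P(6, 13) = 325. ✓
s = 7: P(7, 11) = 286 and P(7, 12) = 342; 325 is not s-gonal.
s = 8: P(8, 10) = 280 and P(8, 11) = 341; 325 is not s-gonal.
s = 9: P(9, 10) = 325. ✓
s = 11: P(11, 8) = 260 and P(11, 9) = 333; 325 is not s-gonal.
Hits: s ∈ {6, 9} → 2.

2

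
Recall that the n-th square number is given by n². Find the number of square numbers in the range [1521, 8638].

54

The n-th square number is n².
Smallest index with value ≥ 1521: n = 39 (giving 1521).
Largest index with value ≤ 8638: n = 92 (giving 8464).
Indices 39 through 92: 54 terms.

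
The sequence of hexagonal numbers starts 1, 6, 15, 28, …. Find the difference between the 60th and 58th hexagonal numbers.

470

60·(2·60 − 1) = 7140 and 58·(2·58 − 1) = 6670.
Difference: 7140 − 6670 = 470.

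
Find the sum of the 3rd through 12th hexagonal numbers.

Σ i(2i−1) = 2Σi² − Σi over i = 3..12.
Σi = 78 − 3 = 75 and Σi² = 650 − 5 = 645.
2·645 − 1·75 = 1215.

1215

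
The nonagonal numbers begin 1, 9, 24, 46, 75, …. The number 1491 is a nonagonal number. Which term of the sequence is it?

Set n(7n−5)/2 = 1491, giving 7n² − 5n − 2982 = 0.
So n = (5 + 289) / 14 = 294/14 = 21.
Check: 21·(7·21 − 5)/2 = 1491. ✓

21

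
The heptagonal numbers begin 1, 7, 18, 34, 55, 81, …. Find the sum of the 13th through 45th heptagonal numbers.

Σ i(5i−3)/2 = (5Σi² − 3Σi) / 2 over i = 13..45.
Σi = 1035 − 78 = 957 and Σi² = 31395 − 650 = 30745.
(5·30745 − 3·957) / 2 = 150854/2 = 75427.

75427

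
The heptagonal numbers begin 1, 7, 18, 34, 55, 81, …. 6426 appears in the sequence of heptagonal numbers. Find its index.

Set n(5n−3)/2 = 6426, giving 5n² − 3n − 12852 = 0.
The discriminant is 9 + 40·6426 = 257049, and √257049 = 507.
So n = (3 + 507) / 10 = 510/10 = 51.
Check: 51·(5·51 − 3)/2 = 6426. ✓

51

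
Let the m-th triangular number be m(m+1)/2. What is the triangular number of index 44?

The 44th triangular number is n(n+1)/2 with n = 44.
44·45/2 = 1980/2 = 990.

990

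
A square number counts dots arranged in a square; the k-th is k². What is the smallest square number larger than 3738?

3844

Solve n² > 3738 for integer n.
The largest n with value ≤ 3738 is 61 (since 3721 ≤ 3738 < 3844), so the first above is n = 62, value 3844.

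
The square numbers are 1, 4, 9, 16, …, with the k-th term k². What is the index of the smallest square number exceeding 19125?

Solve n² > 19125 for integer n.
The largest n with value ≤ 19125 is 138 (since 19044 ≤ 19125 < 19321), so the first above is n = 139, value 19321.

139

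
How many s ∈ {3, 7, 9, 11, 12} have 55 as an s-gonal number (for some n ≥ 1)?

2

s = 3: P(3, 10) = 55. ✓
s = 7: P(7, 5) = 55. ✓
s = 9: P(9, 4) = 46 and P(9, 5) = 75; 55 is not s-gonal.
s = 11: P(11, 3) = 30 and P(11, 4) = 58; 55 is not s-gonal.
s = 12: P(12, 3) = 33 and P(12, 4) = 64; 55 is not s-gonal.
Hits: s ∈ {3, 7} → 2.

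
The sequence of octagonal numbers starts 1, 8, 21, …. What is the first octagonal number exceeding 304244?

Solve n(3n−2) > 304244 for integer n.
The largest n with value ≤ 304244 is 318 (since 302736 ≤ 304244 < 304645), so the first above is n = 319, value 304645.

304645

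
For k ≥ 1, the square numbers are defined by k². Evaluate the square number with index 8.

64

8² = 64.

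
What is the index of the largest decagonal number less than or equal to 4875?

Solve n(4n−3) ≤ 4875 for integer n.
n = 35 gives 4795 ≤ 4875, while n = 36 gives 5076 > 4875; so the answer is index 35.

35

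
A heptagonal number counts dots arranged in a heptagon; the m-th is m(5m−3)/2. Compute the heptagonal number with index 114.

The 114th heptagonal number is n(5n−3)/2 with n = 114.
114·(5·114 − 3)/2 = 114·567/2 = 32319.

32319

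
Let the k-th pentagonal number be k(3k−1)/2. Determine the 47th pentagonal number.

47·(3·47 − 1)/2 = 47·140/2 = 47·70 = 3290.

3290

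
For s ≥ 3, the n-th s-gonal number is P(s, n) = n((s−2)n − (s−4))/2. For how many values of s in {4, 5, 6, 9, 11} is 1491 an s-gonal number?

1

s = 4: P(4, 38) = 1444 and P(4, 39) = 1521; 1491 is not s-gonal.
s = 5: P(5, 31) = 1426 and P(5, 32) = 1520; 1491 is not s-gonal.
s = 6: P(6, 27) = 1431 and P(6, 28) = 1540; 1491 is not s-gonal.
s = 9: P(9, 21) = 1491. ✓
s = 11: P(11, 18) = 1395 and P(11, 19) = 1558; 1491 is not s-gonal.
Hits: s ∈ {9} → 1.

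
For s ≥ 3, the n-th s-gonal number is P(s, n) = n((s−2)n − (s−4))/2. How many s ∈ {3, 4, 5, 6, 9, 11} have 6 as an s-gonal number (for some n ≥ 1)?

2

s = 3: P(3, 3) = 6. ✓
s = 4: P(4, 2) = 4 and P(4, 3) = 9; 6 is not s-gonal.
s = 5: P(5, 2) = 5 and P(5, 3) = 12; 6 is not s-gonal.
s = 6: P(6, 2) = 6. ✓
s = 9: P(9, 1) = 1 and P(9, 2) = 9; 6 is not s-gonal.
s = 11: P(11, 1) = 1 and P(11, 2) = 11; 6 is not s-gonal.
Hits: s ∈ {3, 6} → 2.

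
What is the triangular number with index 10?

The 10th triangular number is n(n+1)/2 with n = 10.
10·11/2 = 110/2 = 55.

55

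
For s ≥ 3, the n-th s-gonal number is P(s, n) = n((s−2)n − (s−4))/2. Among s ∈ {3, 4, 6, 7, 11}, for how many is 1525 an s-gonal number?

s = 3: P(3, 54) = 1485 and P(3, 55) = 1540; 1525 is not s-gonal.
s = 4: P(4, 39) = 1521 and P(4, 40) = 1600; 1525 is not s-gonal.
s = 6: P(6, 27) = 1431 and P(6, 28) = 1540; 1525 is not s-gonal.
s = 7: P(7, 25) = 1525. ✓
s = 11: P(11, 18) = 1395 and P(11, 19) = 1558; 1525 is not s-gonal.
Hits: s ∈ {7} → 1.

1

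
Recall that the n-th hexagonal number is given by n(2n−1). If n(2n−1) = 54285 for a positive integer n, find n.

Set n(2n−1) = 54285, giving 2n² − n − 54285 = 0.
The discriminant is 1 + 8·54285 = 434281, and √434281 = 659.
So n = (1 + 659) / 4 = 660/4 = 165.

165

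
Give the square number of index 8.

64

The 8th square number is n² with n = 8.
8² = 64.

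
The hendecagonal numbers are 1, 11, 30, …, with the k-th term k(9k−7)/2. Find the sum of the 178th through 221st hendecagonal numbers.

Σ i(9i−7)/2 = (9Σi² − 7Σi) / 2 over i = 178..221.
Σi = 24531 − 15753 = 8778 and Σi² = 3622411 − 1864105 = 1758306.
(9·1758306 − 7·8778) / 2 = 15763308/2 = 7881654.

7881654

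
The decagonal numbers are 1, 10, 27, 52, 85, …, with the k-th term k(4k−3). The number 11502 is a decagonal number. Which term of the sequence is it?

Set n(4n−3) = 11502, giving 4n² − 3n − 11502 = 0.
The discriminant is 9 + 16·11502 = 184041, and √184041 = 429.
So n = (3 + 429) / 8 = 432/8 = 54.
Check: 54·(4·54 − 3) = 11502. ✓

54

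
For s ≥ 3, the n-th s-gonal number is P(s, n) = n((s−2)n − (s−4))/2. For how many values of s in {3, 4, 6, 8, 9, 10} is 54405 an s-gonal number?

2

s = 3: P(3, 329) = 54285 and P(3, 330) = 54615; 54405 is not s-gonal.
s = 4: P(4, 233) = 54289 and P(4, 234) = 54756; 54405 is not s-gonal.
s = 6: P(6, 165) = 54285 and P(6, 166) = 54946; 54405 is not s-gonal.
s = 8: P(8, 135) = 54405. ✓
s = 9: P(9, 125) = 54375 and P(9, 126) = 55251; 54405 is not s-gonal.
s = 10: P(10, 117) = 54405. ✓
Hits: s ∈ {8, 10} → 2.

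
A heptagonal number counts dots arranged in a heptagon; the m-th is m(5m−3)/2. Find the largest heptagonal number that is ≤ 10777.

10465

Solve n(5n−3)/2 ≤ 10777 for integer n.
n = 65 gives 10465 ≤ 10777, while n = 66 gives 10791 > 10777; so the answer is 10465.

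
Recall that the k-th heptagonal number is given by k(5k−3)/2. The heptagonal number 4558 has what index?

Set n(5n−3)/2 = 4558, giving 5n² − 3n − 9116 = 0.
The discriminant is 9 + 40·4558 = 182329, and √182329 = 427.
So n = (3 + 427) / 10 = 430/10 = 43.

43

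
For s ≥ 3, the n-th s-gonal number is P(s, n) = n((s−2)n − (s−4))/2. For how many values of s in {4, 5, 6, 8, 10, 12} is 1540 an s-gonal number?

s = 4: P(4, 39) = 1521 and P(4, 40) = 1600; 1540 is not s-gonal.
s = 5: P(5, 32) = 1520 and P(5, 33) = 1617; 1540 is not s-gonal.
s = 6: P(6, 28) = 1540. ✓
s = 8: P(8, 22) = 1408 and P(8, 23) = 1541; 1540 is not s-gonal.
s = 10: P(10, 20) = 1540. ✓
s = 12: P(12, 17) = 1377 and P(12, 18) = 1548; 1540 is not s-gonal.
Hits: s ∈ {6, 10} → 2.

2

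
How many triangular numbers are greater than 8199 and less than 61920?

224

The n-th triangular number is n(n+1)/2.
Smallest index with value > 8199: n = 128 (giving 8256).
Largest index with value < 61920: n = 351 (giving 61776).
Indices 128 through 351: 224 terms.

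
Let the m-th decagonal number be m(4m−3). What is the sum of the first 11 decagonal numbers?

1826

Σ i(4i−3) = 4Σi² − 3Σi over i = 1..11.
Σi = 66 and Σi² = 506.
4·506 − 3·66 = 1826.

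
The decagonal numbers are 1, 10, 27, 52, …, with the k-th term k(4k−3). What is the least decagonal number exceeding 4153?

Solve n(4n−3) > 4153 for integer n.
The largest n with value ≤ 4153 is 32 (since 4000 ≤ 4153 < 4257), so the first above is n = 33, value 4257.

4257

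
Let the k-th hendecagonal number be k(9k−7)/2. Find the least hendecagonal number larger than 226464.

227025

Solve n(9n−7)/2 > 226464 for integer n.
The largest n with value ≤ 226464 is 224 (since 225008 ≤ 226464 < 227025), so the first above is n = 225, value 227025.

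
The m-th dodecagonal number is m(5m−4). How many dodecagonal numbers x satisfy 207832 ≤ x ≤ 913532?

The n-th dodecagonal number is n(5n−4).
Smallest index with value ≥ 207832: n = 205 (giving 209305).
Largest index with value ≤ 913532: n = 427 (giving 909937).
Indices 205 through 427: 223 terms.

223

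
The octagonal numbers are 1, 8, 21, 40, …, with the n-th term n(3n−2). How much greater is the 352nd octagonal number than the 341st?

22847

352·(3·352 − 2) = 371008 and 341·(3·341 − 2) = 348161.
Difference: 371008 − 348161 = 22847.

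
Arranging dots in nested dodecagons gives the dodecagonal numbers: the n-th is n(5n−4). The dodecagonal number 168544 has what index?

Set n(5n−4) = 168544, giving 5n² − 4n − 168544 = 0.
So n = (4 + 1836) / 10 = 1840/10 = 184.
Check: 184·(5·184 − 4) = 168544. ✓

184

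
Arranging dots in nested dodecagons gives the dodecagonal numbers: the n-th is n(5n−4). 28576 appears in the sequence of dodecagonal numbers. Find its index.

Set n(5n−4) = 28576, giving 5n² − 4n − 28576 = 0.
The discriminant is 16 + 20·28576 = 571536, and √571536 = 756.
So n = (4 + 756) / 10 = 760/10 = 76.

76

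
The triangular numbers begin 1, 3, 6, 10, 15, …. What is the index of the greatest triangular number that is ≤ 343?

Solve n(n+1)/2 ≤ 343 for integer n.
n = 25 gives 325 ≤ 343, while n = 26 gives 351 > 343; so the answer is index 25.

25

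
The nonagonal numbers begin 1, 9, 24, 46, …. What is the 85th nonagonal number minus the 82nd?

85·(7·85 − 5)/2 = 25075 and 82·(7·82 − 5)/2 = 23329.
Difference: 25075 − 23329 = 1746.

1746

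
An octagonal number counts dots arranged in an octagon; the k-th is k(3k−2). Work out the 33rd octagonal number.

The 33rd octagonal number is n(3n−2) with n = 33.
33·(3·33 − 2) = 33·97 = 3201.

3201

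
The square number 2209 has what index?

We need n² = 2209, so n = √2209 = 47.
Check: 47² = 2209. ✓

47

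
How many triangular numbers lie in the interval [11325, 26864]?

The n-th triangular number is n(n+1)/2.
Smallest index with value ≥ 11325: n = 150 (giving 11325).
Largest index with value ≤ 26864: n = 231 (giving 26796).
Indices 150 through 231: 82 terms.

82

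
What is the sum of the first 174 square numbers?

1771175

Σ_{i=1}^{174} i² = 174·175·349/6 = 1771175.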